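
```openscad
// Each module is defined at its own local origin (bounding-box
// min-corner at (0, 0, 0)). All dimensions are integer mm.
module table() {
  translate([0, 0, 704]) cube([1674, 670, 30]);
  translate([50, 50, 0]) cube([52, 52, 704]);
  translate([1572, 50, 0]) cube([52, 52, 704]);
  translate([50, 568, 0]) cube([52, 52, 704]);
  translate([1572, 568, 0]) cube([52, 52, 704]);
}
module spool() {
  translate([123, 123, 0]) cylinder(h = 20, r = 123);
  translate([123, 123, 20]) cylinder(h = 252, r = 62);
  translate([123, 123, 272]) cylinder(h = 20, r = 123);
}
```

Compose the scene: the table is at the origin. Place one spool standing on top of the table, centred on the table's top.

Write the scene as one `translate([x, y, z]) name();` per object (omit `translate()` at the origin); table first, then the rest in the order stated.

table();
translate([714, 212, 734]) spool();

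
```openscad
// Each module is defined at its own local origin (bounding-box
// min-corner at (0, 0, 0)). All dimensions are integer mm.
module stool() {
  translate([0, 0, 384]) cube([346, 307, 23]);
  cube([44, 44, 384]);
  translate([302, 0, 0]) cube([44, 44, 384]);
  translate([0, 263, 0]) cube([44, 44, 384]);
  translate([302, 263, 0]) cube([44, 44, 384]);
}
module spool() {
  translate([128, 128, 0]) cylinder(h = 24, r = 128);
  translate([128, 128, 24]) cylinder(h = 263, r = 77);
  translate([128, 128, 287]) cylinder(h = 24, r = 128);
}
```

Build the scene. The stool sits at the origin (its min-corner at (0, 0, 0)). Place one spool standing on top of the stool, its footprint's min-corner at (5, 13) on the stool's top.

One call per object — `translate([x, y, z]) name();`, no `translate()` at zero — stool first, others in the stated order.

stool();
translate([5, 13, 407]) spool();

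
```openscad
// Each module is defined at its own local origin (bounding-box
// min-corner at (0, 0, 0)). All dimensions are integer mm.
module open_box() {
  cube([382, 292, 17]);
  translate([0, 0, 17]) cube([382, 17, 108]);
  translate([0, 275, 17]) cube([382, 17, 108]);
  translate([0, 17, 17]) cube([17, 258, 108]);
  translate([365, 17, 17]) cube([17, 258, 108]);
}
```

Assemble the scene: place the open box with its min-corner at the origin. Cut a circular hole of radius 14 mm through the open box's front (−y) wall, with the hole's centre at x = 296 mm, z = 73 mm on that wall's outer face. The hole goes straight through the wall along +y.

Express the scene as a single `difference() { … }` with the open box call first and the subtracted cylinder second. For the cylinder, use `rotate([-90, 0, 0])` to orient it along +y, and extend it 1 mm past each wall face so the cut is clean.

difference() {
  open_box();
  translate([296, -1, 73]) rotate([-90, 0, 0]) cylinder(h = 19, r = 14);
}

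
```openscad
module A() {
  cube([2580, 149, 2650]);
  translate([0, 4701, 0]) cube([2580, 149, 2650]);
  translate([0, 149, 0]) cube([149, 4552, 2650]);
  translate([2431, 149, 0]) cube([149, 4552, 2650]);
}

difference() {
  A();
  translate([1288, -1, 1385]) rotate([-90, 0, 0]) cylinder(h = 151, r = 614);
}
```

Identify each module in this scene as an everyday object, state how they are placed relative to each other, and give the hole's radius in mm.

The subtracted cylinder has r = 614 mm.

A is a house frame. The house frame has a circular hole through its front wall. The hole's radius is 614 mm.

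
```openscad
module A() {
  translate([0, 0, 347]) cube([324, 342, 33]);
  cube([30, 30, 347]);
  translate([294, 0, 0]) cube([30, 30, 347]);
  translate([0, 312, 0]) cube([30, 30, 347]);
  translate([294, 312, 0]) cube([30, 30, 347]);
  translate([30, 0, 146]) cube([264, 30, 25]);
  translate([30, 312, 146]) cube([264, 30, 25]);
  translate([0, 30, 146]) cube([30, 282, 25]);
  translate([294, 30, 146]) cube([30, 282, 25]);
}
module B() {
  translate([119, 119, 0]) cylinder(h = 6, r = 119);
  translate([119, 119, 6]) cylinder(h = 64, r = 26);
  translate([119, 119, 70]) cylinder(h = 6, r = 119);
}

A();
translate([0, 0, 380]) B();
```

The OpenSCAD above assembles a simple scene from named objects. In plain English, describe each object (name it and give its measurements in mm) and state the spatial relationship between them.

A is a simple wooden stool: a rectangular seat 324 mm (x) by 342 mm (y), 33 mm thick, top face at z = 380 mm, on four square legs, each 30×30 mm in cross-section. The legs rest on z = 0, each flush with a corner of the seat. Four stretchers, 30 mm wide and 25 mm tall, connect adjacent legs with their undersides at z = 146 mm, each running between the inner faces of the legs it joins and aligned with the legs' outer faces on the other axis.

B is a spool: two coaxial disc flanges of radius 119 mm and thickness 6 mm, joined by a core cylinder of radius 26 mm and height 64 mm. The lower flange rests on z = 0 and the three cylinders share a vertical axis.

The spool is on top of the stool.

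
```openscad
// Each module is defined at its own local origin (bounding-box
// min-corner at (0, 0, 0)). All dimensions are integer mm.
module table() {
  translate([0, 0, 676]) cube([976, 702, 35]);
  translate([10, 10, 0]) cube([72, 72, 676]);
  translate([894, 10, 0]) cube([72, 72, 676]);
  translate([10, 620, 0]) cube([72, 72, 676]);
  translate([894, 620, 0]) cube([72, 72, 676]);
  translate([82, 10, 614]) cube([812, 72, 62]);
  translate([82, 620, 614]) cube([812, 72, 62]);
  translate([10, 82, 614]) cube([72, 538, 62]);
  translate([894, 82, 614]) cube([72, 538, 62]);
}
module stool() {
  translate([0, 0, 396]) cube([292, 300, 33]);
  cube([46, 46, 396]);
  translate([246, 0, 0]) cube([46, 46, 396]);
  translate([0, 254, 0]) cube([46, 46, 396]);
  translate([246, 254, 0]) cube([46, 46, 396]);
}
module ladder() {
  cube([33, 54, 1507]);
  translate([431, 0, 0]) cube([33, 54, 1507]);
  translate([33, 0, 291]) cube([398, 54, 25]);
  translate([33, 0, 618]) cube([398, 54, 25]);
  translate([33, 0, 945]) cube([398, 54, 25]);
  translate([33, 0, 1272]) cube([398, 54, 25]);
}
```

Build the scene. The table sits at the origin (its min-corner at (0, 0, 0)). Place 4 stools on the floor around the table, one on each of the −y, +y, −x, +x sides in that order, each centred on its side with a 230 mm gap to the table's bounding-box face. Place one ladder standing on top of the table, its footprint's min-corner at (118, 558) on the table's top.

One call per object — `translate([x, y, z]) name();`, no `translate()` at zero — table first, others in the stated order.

table();
translate([342, -530, 0]) stool();
translate([342, 932, 0]) stool();
translate([-522, 201, 0]) stool();
translate([1206, 201, 0]) stool();
translate([118, 558, 711]) ladder();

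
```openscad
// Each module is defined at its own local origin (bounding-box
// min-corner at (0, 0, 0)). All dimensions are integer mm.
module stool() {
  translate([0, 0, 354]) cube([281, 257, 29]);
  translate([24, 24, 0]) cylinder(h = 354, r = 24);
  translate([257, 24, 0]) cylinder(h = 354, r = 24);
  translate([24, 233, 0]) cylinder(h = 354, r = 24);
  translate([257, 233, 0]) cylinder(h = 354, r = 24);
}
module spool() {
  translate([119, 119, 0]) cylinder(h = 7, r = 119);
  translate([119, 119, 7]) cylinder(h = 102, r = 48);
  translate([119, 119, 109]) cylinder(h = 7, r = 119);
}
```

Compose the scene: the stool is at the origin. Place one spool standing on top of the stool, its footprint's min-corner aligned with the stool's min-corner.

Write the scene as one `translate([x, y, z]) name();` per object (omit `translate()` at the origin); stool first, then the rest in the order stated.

stool();
translate([0, 0, 383]) spool();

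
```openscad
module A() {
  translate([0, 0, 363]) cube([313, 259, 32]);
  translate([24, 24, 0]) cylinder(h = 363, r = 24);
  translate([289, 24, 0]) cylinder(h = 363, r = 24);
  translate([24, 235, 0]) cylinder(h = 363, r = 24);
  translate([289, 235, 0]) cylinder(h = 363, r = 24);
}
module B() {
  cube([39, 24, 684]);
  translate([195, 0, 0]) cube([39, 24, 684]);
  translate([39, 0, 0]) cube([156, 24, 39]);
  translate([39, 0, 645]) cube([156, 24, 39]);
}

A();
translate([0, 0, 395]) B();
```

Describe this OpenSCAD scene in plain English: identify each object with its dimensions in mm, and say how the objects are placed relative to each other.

A is a four-legged stool. The seat is 313×259 mm, 32 mm thick, top at z = 395 mm. It stands on four round legs, each 48 mm in diameter, from z = 0 to the seat underside, each leg's axis is inset half a diameter from the nearest pair of seat edges (so the leg's bounding box is flush with the corner).

B is a rectangular picture frame lying in the x–z plane (depth along y). The opening is 156 mm wide (x) by 606 mm tall (z), surrounded by a border 39 mm wide on all four sides. The frame is 24 mm deep and is made of two full-height vertical stiles with two horizontal rails fitted between them.

The picture frame is on top of the stool.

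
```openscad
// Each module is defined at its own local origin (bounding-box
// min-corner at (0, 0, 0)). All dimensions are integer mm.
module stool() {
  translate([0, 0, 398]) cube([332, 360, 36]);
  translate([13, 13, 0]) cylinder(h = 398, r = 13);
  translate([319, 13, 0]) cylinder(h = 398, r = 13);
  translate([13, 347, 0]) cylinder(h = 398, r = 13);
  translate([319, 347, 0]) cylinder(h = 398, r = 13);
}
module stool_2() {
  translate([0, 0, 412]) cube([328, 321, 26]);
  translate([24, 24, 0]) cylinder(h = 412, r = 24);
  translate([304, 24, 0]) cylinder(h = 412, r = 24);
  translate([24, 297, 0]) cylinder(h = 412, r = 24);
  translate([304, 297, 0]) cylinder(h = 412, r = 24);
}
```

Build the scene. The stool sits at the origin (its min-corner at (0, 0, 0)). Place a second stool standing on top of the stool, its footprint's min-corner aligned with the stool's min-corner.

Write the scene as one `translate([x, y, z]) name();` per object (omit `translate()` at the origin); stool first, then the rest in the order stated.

stool();
translate([0, 0, 434]) stool_2();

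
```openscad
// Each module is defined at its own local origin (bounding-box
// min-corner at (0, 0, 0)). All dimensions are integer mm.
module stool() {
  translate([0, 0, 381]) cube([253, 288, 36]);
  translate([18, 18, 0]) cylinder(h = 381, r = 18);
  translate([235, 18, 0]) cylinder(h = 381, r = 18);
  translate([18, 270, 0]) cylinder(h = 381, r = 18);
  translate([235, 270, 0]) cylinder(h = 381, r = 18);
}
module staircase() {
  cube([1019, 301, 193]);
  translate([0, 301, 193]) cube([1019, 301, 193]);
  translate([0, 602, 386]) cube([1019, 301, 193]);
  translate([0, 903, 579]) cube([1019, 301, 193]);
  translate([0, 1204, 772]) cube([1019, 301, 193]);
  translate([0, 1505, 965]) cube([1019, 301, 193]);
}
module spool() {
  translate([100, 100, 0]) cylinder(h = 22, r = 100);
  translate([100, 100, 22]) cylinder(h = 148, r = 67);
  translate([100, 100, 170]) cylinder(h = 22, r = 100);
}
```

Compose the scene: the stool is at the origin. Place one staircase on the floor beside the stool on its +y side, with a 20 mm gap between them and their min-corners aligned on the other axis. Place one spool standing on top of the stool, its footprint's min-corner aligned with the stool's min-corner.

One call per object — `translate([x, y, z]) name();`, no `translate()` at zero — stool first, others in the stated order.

stool();
translate([0, 308, 0]) staircase();
translate([0, 0, 417]) spool();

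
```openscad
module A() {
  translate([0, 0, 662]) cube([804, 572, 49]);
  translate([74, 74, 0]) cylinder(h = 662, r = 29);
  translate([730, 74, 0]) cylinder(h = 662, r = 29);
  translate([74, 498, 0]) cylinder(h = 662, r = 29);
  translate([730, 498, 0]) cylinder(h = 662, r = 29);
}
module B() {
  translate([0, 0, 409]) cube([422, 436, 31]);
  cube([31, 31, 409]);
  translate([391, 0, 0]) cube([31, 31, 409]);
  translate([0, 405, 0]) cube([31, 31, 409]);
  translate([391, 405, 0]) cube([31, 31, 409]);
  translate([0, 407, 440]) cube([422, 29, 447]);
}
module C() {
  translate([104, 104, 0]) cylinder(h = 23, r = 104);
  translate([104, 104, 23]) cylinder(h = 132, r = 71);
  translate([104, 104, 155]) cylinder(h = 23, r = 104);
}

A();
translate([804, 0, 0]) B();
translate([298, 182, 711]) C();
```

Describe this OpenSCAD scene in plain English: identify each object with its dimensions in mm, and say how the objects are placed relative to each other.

A is a table with a 804×572 mm rectangular top, 49 mm thick, top surface at z = 711 mm, supported by four round legs of 58 mm diameter, each leg's bounding box inset 45 mm from the nearest pair of top edges, running from the floor.

B is a chair. The seat is a 422×436×31 mm slab with its top at z = 440 mm, on four 31×31 mm corner legs (flush with the seat edges, standing on z = 0). A flat backrest 29 mm thick, 447 mm tall, spans the full seat width and rises from the seat top along its +y edge, rear face flush with the rear of the seat.

C is a spool: two coaxial disc flanges of radius 104 mm and thickness 23 mm, joined by a core cylinder of radius 71 mm and height 132 mm. The lower flange rests on z = 0 and the three cylinders share a vertical axis.

The chair is against the table's +x side, with their −y faces flush. The spool is on top of the table, centred.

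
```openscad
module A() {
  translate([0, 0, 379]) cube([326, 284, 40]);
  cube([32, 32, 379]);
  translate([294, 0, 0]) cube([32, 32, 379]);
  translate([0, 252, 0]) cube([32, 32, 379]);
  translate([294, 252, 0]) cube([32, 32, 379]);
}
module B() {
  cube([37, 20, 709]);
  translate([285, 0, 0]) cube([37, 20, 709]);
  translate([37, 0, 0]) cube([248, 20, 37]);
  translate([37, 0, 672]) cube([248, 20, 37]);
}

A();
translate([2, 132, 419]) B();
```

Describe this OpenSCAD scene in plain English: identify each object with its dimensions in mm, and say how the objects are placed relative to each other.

A is a simple wooden stool: a rectangular seat 326 mm (x) by 284 mm (y), 40 mm thick, top face at z = 419 mm, on four square legs, each 32×32 mm in cross-section. The legs rest on z = 0, each flush with a corner of the seat.

B is a picture frame with a 248×635 mm rectangular opening (x by z) and a uniform 37 mm border on every side. Frame depth is 20 mm along y. It is built from two vertical stiles running the full outside height and two horizontal rails spanning the gap between the stiles.

The picture frame is on top of the stool, centred.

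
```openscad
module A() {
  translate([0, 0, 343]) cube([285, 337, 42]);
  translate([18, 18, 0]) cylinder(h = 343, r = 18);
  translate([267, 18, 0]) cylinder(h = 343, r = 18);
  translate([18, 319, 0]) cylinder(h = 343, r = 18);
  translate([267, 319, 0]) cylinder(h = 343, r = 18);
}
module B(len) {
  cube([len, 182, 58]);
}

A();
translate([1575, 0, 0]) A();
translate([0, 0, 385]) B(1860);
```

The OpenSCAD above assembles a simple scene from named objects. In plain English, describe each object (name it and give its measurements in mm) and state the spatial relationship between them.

A is a simple wooden stool: a rectangular seat 285 mm (x) by 337 mm (y), 42 mm thick, top face at z = 385 mm, on four round legs, each 36 mm in diameter. The legs rest on z = 0, each leg's axis is inset half a diameter from the nearest pair of seat edges (so the leg's bounding box is flush with the corner).

B is a rectangular beam 1860 mm long (x), 182 mm deep (y), 58 mm thick (z).

The beam spans the tops of two stools placed 1290 mm apart, resting at z = 385 mm.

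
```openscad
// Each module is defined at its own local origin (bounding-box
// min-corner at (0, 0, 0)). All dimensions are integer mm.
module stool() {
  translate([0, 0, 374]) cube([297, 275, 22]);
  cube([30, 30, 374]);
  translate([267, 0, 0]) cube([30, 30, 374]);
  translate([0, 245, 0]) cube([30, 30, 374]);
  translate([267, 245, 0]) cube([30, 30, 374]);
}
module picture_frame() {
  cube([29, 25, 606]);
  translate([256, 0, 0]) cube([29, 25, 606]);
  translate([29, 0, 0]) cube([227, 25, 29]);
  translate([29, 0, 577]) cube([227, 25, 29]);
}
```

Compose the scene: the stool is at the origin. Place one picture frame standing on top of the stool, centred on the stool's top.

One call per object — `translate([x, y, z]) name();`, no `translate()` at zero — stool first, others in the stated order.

stool();
translate([6, 125, 396]) picture_frame();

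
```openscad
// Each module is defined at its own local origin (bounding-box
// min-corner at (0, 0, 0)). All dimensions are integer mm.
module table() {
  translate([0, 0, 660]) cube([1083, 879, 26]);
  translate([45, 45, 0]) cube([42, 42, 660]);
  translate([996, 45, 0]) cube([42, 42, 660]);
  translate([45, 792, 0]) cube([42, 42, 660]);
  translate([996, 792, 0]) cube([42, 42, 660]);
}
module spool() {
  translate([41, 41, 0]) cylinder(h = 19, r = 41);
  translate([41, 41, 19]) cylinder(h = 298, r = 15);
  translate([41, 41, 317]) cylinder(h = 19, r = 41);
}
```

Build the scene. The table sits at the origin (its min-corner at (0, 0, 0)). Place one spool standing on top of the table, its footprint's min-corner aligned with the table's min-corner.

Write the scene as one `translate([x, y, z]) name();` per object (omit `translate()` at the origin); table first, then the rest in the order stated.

table();
translate([0, 0, 686]) spool();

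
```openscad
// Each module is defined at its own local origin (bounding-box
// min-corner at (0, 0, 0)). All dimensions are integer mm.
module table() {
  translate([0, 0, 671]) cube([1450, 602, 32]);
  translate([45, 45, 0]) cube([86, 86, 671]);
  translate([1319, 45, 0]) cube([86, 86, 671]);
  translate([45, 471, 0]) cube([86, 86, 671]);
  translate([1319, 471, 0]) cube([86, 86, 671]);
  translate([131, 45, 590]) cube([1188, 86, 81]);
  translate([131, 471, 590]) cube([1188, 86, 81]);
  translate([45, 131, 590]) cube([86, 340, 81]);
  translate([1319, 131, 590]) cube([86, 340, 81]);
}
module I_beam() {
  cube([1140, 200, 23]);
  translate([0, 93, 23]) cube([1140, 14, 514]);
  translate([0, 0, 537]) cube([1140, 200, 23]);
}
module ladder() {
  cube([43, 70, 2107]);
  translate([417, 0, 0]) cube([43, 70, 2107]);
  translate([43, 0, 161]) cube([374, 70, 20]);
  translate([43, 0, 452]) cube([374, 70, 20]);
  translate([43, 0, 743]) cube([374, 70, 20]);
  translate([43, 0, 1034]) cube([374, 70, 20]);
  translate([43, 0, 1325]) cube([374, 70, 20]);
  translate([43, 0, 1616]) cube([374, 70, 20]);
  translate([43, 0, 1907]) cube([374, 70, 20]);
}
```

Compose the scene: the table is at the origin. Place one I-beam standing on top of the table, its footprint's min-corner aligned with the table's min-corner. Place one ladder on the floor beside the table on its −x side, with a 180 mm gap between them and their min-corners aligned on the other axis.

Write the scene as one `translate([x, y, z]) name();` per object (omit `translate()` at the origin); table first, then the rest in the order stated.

table();
translate([0, 0, 703]) I_beam();
translate([-640, 0, 0]) ladder();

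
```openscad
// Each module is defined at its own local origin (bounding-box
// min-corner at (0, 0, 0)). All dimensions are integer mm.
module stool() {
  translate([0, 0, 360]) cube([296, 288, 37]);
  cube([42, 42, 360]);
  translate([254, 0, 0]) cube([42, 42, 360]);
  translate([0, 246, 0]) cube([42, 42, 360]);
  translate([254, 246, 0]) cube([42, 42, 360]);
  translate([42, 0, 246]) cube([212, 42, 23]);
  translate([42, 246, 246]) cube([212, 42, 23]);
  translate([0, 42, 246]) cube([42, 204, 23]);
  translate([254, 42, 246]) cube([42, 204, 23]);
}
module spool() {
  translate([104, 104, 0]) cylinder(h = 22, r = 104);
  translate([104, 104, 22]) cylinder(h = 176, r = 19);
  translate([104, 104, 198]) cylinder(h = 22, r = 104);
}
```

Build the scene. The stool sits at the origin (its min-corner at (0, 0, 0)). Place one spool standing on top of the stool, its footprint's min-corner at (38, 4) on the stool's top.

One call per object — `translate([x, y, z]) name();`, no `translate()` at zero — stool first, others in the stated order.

stool();
translate([38, 4, 397]) spool();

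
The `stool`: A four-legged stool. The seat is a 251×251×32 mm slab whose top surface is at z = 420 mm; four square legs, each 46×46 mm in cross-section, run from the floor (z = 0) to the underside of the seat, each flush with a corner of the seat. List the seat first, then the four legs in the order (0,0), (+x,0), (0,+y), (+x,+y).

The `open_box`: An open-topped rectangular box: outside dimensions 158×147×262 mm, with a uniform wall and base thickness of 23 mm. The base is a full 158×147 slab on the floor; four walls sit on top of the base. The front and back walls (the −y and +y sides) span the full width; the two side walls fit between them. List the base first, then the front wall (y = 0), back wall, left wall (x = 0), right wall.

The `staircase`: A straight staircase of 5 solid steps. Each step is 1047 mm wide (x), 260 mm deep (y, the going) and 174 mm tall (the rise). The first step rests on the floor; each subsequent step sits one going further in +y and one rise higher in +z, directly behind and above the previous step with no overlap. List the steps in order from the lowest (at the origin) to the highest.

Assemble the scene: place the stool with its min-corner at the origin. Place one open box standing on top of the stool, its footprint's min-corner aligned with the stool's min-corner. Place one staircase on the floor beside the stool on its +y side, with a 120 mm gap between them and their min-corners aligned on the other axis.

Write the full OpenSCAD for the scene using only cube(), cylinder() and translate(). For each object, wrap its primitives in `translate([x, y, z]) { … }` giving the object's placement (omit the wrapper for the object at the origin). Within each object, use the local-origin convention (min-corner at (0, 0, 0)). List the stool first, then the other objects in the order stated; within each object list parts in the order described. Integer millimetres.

translate([0, 0, 388]) cube([251, 251, 32]);
cube([46, 46, 388]);
translate([205, 0, 0]) cube([46, 46, 388]);
translate([0, 205, 0]) cube([46, 46, 388]);
translate([205, 205, 0]) cube([46, 46, 388]);
translate([0, 0, 420]) {
  cube([158, 147, 23]);
  translate([0, 0, 23]) cube([158, 23, 239]);
  translate([0, 124, 23]) cube([158, 23, 239]);
  translate([0, 23, 23]) cube([23, 101, 239]);
  translate([135, 23, 23]) cube([23, 101, 239]);
}
translate([0, 371, 0]) {
  cube([1047, 260, 174]);
  translate([0, 260, 174]) cube([1047, 260, 174]);
  translate([0, 520, 348]) cube([1047, 260, 174]);
  translate([0, 780, 522]) cube([1047, 260, 174]);
  translate([0, 1040, 696]) cube([1047, 260, 174]);
}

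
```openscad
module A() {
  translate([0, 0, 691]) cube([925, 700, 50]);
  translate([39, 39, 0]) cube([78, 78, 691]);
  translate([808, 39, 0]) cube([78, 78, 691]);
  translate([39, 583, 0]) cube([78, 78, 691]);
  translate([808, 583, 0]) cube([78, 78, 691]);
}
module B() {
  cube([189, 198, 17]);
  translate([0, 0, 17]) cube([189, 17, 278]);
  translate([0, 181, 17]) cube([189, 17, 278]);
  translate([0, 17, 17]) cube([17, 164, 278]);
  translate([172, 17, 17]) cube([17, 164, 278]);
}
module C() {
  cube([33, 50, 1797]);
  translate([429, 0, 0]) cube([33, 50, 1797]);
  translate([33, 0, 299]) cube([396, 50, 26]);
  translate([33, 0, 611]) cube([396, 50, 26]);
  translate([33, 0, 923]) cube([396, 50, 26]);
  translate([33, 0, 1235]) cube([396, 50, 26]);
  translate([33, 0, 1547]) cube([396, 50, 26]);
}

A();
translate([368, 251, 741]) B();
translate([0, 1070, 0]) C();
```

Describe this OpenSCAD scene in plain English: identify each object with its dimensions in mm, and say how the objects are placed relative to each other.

A is a rectangular dining table. The top is 925×700×50 mm with its upper surface at z = 741 mm. It stands on four 78×78 mm square legs, each inset 39 mm from the nearest pair of top edges, running from the floor to the underside of the top.

B is an open storage box with external size 189×198×295 mm and wall thickness 17 mm (the base is also 17 mm thick). The base covers the whole footprint; the four walls stand on the base, with the y-facing walls full-width and the x-facing walls fitting between their inner faces.

C is a wooden ladder with two side rails of 33×50 mm section and 1797 mm height, set 462 mm apart overall. Between them run 5 rectangular rungs (50 mm deep, 26 mm thick), front faces flush with the rails' −y face. The bottom of the first rung is 299 mm above the floor and each subsequent rung is 312 mm higher than the one below.

The open box is on top of the table, centred. The ladder is on the floor beside the table on its +y side.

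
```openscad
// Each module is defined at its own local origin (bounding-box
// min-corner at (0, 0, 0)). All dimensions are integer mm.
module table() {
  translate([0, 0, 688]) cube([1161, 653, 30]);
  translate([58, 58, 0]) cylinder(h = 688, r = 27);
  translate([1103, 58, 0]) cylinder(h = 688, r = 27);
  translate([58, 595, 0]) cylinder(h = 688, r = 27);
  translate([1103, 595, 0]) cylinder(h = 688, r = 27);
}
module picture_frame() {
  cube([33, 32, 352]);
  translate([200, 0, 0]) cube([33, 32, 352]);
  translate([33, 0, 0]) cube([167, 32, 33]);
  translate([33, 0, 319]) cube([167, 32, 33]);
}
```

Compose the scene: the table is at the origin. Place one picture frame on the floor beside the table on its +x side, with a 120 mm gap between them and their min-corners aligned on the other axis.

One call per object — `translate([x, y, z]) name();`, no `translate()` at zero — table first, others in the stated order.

table();
translate([1281, 0, 0]) picture_frame();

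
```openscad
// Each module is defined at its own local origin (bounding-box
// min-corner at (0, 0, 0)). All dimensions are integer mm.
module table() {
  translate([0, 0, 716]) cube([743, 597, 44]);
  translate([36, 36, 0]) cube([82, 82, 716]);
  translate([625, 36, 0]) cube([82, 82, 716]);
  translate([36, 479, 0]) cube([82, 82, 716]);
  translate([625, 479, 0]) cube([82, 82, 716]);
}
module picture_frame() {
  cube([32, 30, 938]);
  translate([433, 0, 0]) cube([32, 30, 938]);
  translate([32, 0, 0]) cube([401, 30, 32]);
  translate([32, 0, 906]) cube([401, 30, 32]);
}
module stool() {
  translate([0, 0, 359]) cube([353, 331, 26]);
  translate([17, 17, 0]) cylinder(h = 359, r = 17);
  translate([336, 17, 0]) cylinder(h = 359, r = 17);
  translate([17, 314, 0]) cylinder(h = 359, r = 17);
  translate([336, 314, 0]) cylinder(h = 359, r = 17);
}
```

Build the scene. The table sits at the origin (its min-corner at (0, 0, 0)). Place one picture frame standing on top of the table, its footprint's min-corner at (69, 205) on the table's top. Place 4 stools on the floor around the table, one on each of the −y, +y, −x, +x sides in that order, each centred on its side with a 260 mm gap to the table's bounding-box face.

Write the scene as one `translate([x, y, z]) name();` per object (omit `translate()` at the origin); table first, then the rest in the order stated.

table();
translate([69, 205, 760]) picture_frame();
translate([195, -591, 0]) stool();
translate([195, 857, 0]) stool();
translate([-613, 133, 0]) stool();
translate([1003, 133, 0]) stool();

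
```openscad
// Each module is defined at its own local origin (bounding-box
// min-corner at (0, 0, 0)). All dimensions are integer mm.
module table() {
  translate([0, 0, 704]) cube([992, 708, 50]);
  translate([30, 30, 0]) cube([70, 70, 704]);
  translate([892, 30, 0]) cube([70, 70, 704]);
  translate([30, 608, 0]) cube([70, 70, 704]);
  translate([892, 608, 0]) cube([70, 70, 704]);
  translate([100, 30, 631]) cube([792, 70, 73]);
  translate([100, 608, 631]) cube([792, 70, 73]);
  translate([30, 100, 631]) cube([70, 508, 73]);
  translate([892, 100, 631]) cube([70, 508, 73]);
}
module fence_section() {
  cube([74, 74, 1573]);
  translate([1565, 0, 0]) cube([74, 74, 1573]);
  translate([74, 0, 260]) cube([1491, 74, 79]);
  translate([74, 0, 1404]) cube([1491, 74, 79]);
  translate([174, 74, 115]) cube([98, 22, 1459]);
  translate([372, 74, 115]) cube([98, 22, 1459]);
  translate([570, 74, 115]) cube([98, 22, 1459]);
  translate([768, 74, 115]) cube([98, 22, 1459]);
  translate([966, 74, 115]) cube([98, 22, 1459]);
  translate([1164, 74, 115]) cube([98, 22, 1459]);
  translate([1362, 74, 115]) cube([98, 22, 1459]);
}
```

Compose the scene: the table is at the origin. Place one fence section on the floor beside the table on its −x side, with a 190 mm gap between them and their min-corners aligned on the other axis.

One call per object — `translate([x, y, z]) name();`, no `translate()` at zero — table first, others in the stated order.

table();
translate([-1829, 0, 0]) fence_section();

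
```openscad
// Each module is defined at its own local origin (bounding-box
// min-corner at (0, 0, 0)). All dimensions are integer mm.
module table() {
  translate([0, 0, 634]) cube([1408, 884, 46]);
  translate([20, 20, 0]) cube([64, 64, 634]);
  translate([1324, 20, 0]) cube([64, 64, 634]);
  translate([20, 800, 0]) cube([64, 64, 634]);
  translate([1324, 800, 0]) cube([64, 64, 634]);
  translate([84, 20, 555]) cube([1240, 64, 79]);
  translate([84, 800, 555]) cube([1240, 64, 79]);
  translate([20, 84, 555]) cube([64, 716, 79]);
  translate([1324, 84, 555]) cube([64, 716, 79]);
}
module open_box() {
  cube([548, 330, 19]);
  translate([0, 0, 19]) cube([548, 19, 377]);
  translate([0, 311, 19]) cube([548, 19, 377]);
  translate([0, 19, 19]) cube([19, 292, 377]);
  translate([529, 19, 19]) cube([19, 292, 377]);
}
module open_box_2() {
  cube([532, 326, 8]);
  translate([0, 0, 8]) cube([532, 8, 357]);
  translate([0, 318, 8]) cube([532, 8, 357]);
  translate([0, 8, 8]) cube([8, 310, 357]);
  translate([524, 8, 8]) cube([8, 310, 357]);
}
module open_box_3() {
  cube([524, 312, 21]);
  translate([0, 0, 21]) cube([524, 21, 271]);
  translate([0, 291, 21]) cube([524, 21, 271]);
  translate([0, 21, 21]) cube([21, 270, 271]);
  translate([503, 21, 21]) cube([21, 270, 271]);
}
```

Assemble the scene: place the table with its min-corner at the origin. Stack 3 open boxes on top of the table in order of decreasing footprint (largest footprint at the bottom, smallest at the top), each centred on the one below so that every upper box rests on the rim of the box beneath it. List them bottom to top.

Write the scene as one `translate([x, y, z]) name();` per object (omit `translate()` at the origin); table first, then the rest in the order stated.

table();
translate([430, 277, 680]) open_box();
translate([438, 279, 1076]) open_box_2();
translate([442, 286, 1441]) open_box_3();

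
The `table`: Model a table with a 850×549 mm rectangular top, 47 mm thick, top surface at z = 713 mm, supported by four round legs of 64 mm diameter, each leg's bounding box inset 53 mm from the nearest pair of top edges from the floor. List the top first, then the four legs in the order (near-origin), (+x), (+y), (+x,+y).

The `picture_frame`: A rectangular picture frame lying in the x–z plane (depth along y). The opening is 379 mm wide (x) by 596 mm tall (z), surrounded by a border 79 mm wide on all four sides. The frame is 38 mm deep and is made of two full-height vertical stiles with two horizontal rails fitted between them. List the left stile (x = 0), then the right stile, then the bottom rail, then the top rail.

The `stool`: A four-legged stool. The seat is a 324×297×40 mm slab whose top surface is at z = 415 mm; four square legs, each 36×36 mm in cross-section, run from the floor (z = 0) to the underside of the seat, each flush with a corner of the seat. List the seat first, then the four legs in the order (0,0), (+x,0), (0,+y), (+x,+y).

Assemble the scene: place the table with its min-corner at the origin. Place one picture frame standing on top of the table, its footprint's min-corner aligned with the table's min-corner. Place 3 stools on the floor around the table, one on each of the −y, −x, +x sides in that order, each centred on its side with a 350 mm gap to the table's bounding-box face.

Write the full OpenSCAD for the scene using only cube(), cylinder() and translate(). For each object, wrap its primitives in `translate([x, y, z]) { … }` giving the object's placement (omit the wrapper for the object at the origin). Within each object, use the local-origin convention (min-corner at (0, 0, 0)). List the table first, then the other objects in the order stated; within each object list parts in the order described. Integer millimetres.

translate([0, 0, 666]) cube([850, 549, 47]);
translate([85, 85, 0]) cylinder(h = 666, r = 32);
translate([765, 85, 0]) cylinder(h = 666, r = 32);
translate([85, 464, 0]) cylinder(h = 666, r = 32);
translate([765, 464, 0]) cylinder(h = 666, r = 32);
translate([0, 0, 713]) {
  cube([79, 38, 754]);
  translate([458, 0, 0]) cube([79, 38, 754]);
  translate([79, 0, 0]) cube([379, 38, 79]);
  translate([79, 0, 675]) cube([379, 38, 79]);
}
translate([263, -647, 0]) {
  translate([0, 0, 375]) cube([324, 297, 40]);
  cube([36, 36, 375]);
  translate([288, 0, 0]) cube([36, 36, 375]);
  translate([0, 261, 0]) cube([36, 36, 375]);
  translate([288, 261, 0]) cube([36, 36, 375]);
}
translate([-674, 126, 0]) {
  translate([0, 0, 375]) cube([324, 297, 40]);
  cube([36, 36, 375]);
  translate([288, 0, 0]) cube([36, 36, 375]);
  translate([0, 261, 0]) cube([36, 36, 375]);
  translate([288, 261, 0]) cube([36, 36, 375]);
}
translate([1200, 126, 0]) {
  translate([0, 0, 375]) cube([324, 297, 40]);
  cube([36, 36, 375]);
  translate([288, 0, 0]) cube([36, 36, 375]);
  translate([0, 261, 0]) cube([36, 36, 375]);
  translate([288, 261, 0]) cube([36, 36, 375]);
}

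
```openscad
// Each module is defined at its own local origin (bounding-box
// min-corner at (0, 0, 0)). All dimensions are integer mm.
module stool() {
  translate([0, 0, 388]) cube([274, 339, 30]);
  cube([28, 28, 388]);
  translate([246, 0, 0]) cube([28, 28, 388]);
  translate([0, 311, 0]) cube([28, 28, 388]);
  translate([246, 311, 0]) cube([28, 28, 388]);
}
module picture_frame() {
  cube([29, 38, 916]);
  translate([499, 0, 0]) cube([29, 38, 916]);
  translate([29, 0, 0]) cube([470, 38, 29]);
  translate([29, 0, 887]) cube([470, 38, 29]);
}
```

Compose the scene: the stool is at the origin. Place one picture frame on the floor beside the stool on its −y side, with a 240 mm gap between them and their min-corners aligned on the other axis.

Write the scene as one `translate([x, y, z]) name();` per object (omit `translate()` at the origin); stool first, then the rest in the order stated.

stool();
translate([0, -278, 0]) picture_frame();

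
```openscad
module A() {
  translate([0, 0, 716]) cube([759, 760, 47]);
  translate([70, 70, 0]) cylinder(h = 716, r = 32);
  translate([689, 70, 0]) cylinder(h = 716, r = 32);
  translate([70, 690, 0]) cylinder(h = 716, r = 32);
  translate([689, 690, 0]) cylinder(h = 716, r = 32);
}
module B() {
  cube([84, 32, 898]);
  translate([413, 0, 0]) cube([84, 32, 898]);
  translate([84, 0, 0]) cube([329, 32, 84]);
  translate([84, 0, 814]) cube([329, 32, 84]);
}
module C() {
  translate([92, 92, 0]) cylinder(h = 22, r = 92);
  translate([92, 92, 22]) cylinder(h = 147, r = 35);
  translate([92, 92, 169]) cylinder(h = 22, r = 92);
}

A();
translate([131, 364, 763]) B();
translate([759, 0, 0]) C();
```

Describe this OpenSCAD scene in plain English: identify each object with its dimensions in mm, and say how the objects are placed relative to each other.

A is a table: top 759 mm (x) × 760 mm (y), 47 mm thick, upper face at z = 763 mm, on four round legs of 64 mm diameter, each leg's bounding box inset 38 mm from the nearest pair of top edges, running from z = 0 to the bottom of the top.

B is a picture frame with a 329×730 mm rectangular opening (x by z) and a uniform 84 mm border on every side. Frame depth is 32 mm along y. It is built from two vertical stiles running the full outside height and two horizontal rails spanning the gap between the stiles.

C is a spool: two coaxial disc flanges of radius 92 mm and thickness 22 mm, joined by a core cylinder of radius 35 mm and height 147 mm. The lower flange rests on z = 0 and the three cylinders share a vertical axis.

The picture frame is on top of the table, centred. The spool is against the table's +x side, with their −y faces flush.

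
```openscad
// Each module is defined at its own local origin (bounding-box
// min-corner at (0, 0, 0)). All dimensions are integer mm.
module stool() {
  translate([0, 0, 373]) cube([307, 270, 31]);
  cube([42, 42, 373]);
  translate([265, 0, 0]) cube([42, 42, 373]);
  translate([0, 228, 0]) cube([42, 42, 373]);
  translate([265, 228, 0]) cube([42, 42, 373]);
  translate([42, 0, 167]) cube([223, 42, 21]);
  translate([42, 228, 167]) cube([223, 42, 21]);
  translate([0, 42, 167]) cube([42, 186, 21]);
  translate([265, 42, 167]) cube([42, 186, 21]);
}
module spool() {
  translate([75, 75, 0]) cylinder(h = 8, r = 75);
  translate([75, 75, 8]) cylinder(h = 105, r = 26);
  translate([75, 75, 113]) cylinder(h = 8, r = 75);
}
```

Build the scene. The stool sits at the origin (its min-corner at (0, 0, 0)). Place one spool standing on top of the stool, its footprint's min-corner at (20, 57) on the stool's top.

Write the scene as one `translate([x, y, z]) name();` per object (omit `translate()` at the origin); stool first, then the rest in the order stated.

stool();
translate([20, 57, 404]) spool();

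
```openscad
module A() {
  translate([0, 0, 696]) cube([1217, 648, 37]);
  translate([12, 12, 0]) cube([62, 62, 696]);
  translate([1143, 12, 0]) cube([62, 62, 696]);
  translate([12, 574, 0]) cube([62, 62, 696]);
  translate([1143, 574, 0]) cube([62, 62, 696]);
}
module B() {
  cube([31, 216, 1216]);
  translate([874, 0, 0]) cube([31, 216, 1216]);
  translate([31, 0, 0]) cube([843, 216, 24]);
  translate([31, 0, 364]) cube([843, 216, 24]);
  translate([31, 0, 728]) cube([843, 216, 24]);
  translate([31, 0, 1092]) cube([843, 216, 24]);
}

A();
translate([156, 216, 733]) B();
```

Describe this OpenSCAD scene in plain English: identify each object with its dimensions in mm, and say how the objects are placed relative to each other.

A is a rectangular dining table. The top is 1217×648×37 mm with its upper surface at z = 733 mm. It stands on four 62×62 mm square legs, each inset 12 mm from the nearest pair of top edges, running from the floor to the underside of the top.

B is a bookshelf 905 mm wide overall, 216 mm deep and 1216 mm tall. The two sides are 31 mm thick vertical panels. 4 horizontal shelves of 24 mm thickness span between the inner faces of the sides; the lowest shelf sits on the floor and shelves are stacked with a clear vertical gap of 340 mm between each pair.

The bookshelf is on top of the table, centred.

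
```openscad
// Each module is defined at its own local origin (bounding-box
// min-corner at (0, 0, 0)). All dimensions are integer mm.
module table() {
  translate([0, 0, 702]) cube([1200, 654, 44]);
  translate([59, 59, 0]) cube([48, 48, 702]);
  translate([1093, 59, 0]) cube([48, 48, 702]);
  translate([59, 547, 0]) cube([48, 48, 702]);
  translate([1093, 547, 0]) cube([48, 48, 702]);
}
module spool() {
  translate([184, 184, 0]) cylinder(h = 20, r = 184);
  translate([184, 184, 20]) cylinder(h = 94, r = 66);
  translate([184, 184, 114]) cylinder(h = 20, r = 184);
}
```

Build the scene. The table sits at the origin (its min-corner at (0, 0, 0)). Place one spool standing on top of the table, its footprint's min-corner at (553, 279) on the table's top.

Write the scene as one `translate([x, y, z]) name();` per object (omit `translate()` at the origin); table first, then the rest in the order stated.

table();
translate([553, 279, 746]) spool();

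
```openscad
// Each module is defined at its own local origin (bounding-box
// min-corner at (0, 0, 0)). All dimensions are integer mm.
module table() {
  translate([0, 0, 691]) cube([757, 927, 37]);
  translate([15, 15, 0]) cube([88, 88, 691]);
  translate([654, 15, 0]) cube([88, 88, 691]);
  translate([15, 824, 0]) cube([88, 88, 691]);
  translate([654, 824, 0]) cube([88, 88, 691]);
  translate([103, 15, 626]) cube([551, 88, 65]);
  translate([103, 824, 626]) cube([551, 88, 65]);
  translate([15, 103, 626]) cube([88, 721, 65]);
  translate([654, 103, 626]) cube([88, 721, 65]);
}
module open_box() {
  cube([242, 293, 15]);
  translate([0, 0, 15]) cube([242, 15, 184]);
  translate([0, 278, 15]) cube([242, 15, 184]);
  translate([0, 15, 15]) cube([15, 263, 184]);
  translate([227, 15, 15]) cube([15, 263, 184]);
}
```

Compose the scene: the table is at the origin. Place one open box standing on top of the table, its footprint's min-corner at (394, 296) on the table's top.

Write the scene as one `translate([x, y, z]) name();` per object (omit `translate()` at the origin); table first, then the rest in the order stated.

table();
translate([394, 296, 728]) open_box();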